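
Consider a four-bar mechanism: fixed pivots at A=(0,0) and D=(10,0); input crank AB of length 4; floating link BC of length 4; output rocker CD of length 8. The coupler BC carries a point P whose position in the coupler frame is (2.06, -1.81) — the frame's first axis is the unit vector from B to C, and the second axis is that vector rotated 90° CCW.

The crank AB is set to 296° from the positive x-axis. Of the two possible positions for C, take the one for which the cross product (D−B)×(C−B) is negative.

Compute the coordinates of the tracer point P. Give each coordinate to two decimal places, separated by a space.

2.21 -6.30

A=(0,0), D=(10.00,0)
B = A + 4.00·(cos296°, sin296°) = (1.7535, -3.5952)
|BD| = 8.9961
circle(B,4.00) ∩ circle(D,8.00): a=1.8302, h=3.5567
  candidates: C₊=(2.0098,0.3966) cross=31.997; C₋=(4.8526,-6.1241) cross=-31.997
  mode - wants cross < 0 → take C=(4.8526,-6.1241) (cross=-31.997)
ex = (C−B)/|BC| = (0.7748,-0.6322); ey = (0.6322,0.7748)
P = B + 2.06·ex + -1.81·ey = (2.2052,-6.2999)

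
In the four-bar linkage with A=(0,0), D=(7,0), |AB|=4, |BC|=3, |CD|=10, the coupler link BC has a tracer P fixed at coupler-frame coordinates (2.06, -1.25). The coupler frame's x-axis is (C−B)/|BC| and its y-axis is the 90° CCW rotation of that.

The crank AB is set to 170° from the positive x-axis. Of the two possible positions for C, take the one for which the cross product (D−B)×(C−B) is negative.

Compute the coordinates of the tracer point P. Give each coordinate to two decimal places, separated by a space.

-4.30 -1.69

A=(0,0), D=(7.00,0)
B = A + 4.00·(cos170°, sin170°) = (-3.9392, 0.6946)
|BD| = 10.9613
circle(B,3.00) ∩ circle(D,10.00): a=1.3296, h=2.6892
  candidates: C₊=(-2.4418,3.2942) cross=29.478; C₋=(-2.7827,-2.0735) cross=-29.478
  mode - wants cross < 0 → take C=(-2.7827,-2.0735) (cross=-29.478)
ex = (C−B)/|BC| = (0.3855,-0.9227); ey = (0.9227,0.3855)
P = B + 2.06·ex + -1.25·ey = (-4.2984,-1.6881)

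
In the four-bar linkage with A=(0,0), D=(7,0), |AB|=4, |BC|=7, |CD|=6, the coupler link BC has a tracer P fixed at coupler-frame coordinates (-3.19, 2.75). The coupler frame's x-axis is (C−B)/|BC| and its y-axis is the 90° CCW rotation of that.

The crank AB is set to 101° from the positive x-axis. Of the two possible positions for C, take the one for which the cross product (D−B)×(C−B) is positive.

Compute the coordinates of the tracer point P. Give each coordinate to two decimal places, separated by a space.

-4.60 5.66

A=(0,0), D=(7.00,0)
B = A + 4.00·(cos101°, sin101°) = (-0.7632, 3.9265)
|BD| = 8.6997
circle(B,7.00) ∩ circle(D,6.00): a=5.0970, h=4.7980
  candidates: C₊=(5.9506,5.9075) cross=41.741; C₋=(1.6196,-2.6554) cross=-41.741
  mode + wants cross > 0 → take C=(5.9506,5.9075) (cross=41.741)
ex = (C−B)/|BC| = (0.9591,0.2830); ey = (-0.2830,0.9591)
P = B + -3.19·ex + 2.75·ey = (-4.6011,5.6613)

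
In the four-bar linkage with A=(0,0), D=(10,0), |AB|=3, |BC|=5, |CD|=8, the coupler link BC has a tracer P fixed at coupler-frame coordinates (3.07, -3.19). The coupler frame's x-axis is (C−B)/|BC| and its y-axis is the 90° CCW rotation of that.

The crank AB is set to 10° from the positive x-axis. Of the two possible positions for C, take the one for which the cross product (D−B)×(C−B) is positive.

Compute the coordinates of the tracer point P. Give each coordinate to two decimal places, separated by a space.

6.76 2.79

A=(0,0), D=(10.00,0)
B = A + 3.00·(cos10°, sin10°) = (2.9544, 0.5209)
|BD| = 7.0648
circle(B,5.00) ∩ circle(D,8.00): a=0.7722, h=4.9400
  candidates: C₊=(4.0888,5.3906) cross=34.900; C₋=(3.3603,-4.4626) cross=-34.900
  mode + wants cross > 0 → take C=(4.0888,5.3906) (cross=34.900)
ex = (C−B)/|BC| = (0.2269,0.9739); ey = (-0.9739,0.2269)
P = B + 3.07·ex + -3.19·ey = (6.7578,2.7871)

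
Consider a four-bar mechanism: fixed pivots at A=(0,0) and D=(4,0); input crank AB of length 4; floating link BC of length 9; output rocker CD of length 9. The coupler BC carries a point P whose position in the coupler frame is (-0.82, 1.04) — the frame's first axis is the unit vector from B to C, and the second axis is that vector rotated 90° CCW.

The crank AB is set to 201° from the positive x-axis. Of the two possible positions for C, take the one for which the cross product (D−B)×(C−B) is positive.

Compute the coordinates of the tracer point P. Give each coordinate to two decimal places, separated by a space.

A=(0,0), D=(4.00,0)
B = A + 4.00·(cos201°, sin201°) = (-3.7343, -1.4335)
|BD| = 7.8660
circle(B,9.00) ∩ circle(D,9.00): a=3.9330, h=8.0951
  candidates: C₊=(-1.3424,7.2429) cross=63.677; C₋=(1.6081,-8.6763) cross=-63.677
  mode + wants cross > 0 → take C=(-1.3424,7.2429) (cross=63.677)
ex = (C−B)/|BC| = (0.2658,0.9640); ey = (-0.9640,0.2658)
P = B + -0.82·ex + 1.04·ey = (-4.9549,-1.9476)

-4.95 -1.95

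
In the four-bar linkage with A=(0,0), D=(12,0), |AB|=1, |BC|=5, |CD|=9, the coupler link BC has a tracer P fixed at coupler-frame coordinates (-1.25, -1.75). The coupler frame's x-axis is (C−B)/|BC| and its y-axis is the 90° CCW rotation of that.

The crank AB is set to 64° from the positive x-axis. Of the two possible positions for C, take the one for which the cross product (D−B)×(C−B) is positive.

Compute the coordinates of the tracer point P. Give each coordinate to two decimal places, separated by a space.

A=(0,0), D=(12.00,0)
B = A + 1.00·(cos64°, sin64°) = (0.4384, 0.8988)
|BD| = 11.5965
circle(B,5.00) ∩ circle(D,9.00): a=3.3837, h=3.6811
  candidates: C₊=(4.0972,4.3065) cross=42.688; C₋=(3.5266,-3.0335) cross=-42.688
  mode + wants cross > 0 → take C=(4.0972,4.3065) (cross=42.688)
ex = (C−B)/|BC| = (0.7318,0.6815); ey = (-0.6815,0.7318)
P = B + -1.25·ex + -1.75·ey = (0.7164,-1.2337)

0.72 -1.23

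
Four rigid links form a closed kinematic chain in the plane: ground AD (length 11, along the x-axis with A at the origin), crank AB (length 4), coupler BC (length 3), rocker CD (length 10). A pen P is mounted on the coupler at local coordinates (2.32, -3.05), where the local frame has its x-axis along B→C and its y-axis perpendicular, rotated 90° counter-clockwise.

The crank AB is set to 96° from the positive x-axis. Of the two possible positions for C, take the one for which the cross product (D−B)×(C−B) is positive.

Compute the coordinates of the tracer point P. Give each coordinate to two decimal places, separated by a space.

A=(0,0), D=(11.00,0)
B = A + 4.00·(cos96°, sin96°) = (-0.4181, 3.9781)
|BD| = 12.0913
circle(B,3.00) ∩ circle(D,10.00): a=2.2826, h=1.9467
  candidates: C₊=(2.3779,5.0655) cross=23.539; C₋=(1.0969,1.3887) cross=-23.539
  mode + wants cross > 0 → take C=(2.3779,5.0655) (cross=23.539)
ex = (C−B)/|BC| = (0.9320,0.3625); ey = (-0.3625,0.9320)
P = B + 2.32·ex + -3.05·ey = (2.8496,1.9764)

2.85 1.98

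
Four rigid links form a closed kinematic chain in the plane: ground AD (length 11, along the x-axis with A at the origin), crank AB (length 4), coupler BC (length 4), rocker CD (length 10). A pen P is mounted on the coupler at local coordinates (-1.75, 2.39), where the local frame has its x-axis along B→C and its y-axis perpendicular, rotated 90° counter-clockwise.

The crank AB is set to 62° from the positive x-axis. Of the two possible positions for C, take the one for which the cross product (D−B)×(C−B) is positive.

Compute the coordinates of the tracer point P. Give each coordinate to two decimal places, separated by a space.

-1.07 3.20

A=(0,0), D=(11.00,0)
B = A + 4.00·(cos62°, sin62°) = (1.8779, 3.5318)
|BD| = 9.7819
circle(B,4.00) ∩ circle(D,10.00): a=0.5974, h=3.9551
  candidates: C₊=(3.8630,7.0045) cross=38.689; C₋=(1.0069,-0.3722) cross=-38.689
  mode + wants cross > 0 → take C=(3.8630,7.0045) (cross=38.689)
ex = (C−B)/|BC| = (0.4963,0.8682); ey = (-0.8682,0.4963)
P = B + -1.75·ex + 2.39·ey = (-1.0655,3.1986)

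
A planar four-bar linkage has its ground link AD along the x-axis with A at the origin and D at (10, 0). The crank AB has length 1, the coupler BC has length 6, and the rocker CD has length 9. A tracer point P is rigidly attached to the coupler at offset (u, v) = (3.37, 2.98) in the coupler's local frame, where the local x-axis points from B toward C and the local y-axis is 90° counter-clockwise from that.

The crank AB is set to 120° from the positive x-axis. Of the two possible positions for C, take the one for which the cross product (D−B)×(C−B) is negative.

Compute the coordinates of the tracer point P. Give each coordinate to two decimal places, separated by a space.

A=(0,0), D=(10.00,0)
B = A + 1.00·(cos120°, sin120°) = (-0.5000, 0.8660)
|BD| = 10.5357
circle(B,6.00) ∩ circle(D,9.00): a=3.1322, h=5.1175
  candidates: C₊=(3.0423,5.7088) cross=53.917; C₋=(2.2010,-4.4917) cross=-53.917
  mode - wants cross < 0 → take C=(2.2010,-4.4917) (cross=-53.917)
ex = (C−B)/|BC| = (0.4502,-0.8929); ey = (0.8929,0.4502)
P = B + 3.37·ex + 2.98·ey = (3.6780,-0.8017)

3.68 -0.80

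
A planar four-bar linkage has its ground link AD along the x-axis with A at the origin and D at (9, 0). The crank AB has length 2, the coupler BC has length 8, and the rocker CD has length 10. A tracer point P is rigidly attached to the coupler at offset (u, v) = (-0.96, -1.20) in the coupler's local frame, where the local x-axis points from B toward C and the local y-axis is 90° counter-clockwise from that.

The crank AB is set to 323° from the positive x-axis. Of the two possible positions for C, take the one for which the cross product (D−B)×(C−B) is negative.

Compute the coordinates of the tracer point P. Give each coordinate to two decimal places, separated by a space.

A=(0,0), D=(9.00,0)
B = A + 2.00·(cos323°, sin323°) = (1.5973, -1.2036)
|BD| = 7.4999
circle(B,8.00) ∩ circle(D,10.00): a=1.3500, h=7.8853
  candidates: C₊=(1.6643,6.7961) cross=59.139; C₋=(4.1952,-8.7701) cross=-59.139
  mode - wants cross < 0 → take C=(4.1952,-8.7701) (cross=-59.139)
ex = (C−B)/|BC| = (0.3247,-0.9458); ey = (0.9458,0.3247)
P = B + -0.96·ex + -1.20·ey = (0.1506,-0.6853)

0.15 -0.69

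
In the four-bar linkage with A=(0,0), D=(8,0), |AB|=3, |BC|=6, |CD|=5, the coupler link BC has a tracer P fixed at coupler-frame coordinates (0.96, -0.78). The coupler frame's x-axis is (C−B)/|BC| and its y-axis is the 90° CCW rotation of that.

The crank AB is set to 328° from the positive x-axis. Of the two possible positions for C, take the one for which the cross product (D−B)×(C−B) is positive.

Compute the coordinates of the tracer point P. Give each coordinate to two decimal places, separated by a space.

3.64 -1.01

A=(0,0), D=(8.00,0)
B = A + 3.00·(cos328°, sin328°) = (2.5441, -1.5898)
|BD| = 5.6828
circle(B,6.00) ∩ circle(D,5.00): a=3.8092, h=4.6357
  candidates: C₊=(4.9044,3.9265) cross=26.344; C₋=(7.4981,-4.9747) cross=-26.344
  mode + wants cross > 0 → take C=(4.9044,3.9265) (cross=26.344)
ex = (C−B)/|BC| = (0.3934,0.9194); ey = (-0.9194,0.3934)
P = B + 0.96·ex + -0.78·ey = (3.6389,-1.0140)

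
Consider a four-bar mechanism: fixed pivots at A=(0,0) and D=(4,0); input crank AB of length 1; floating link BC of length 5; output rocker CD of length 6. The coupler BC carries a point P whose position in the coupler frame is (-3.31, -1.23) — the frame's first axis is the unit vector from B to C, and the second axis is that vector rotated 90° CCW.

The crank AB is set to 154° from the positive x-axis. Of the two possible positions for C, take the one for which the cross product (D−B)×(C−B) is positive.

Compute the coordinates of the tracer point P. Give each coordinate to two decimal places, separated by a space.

-0.92 -3.09

A=(0,0), D=(4.00,0)
B = A + 1.00·(cos154°, sin154°) = (-0.8988, 0.4384)
|BD| = 4.9184
circle(B,5.00) ∩ circle(D,6.00): a=1.3409, h=4.8168
  candidates: C₊=(0.8661,5.1165) cross=23.691; C₋=(0.0075,-4.4788) cross=-23.691
  mode + wants cross > 0 → take C=(0.8661,5.1165) (cross=23.691)
ex = (C−B)/|BC| = (0.3530,0.9356); ey = (-0.9356,0.3530)
P = B + -3.31·ex + -1.23·ey = (-0.9163,-3.0927)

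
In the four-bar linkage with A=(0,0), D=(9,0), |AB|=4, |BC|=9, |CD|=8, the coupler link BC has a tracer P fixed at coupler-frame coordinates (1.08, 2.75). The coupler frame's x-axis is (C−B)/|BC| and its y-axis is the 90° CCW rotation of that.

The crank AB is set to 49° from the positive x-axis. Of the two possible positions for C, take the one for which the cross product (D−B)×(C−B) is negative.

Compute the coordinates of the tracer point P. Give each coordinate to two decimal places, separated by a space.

5.48 2.25

A=(0,0), D=(9.00,0)
B = A + 4.00·(cos49°, sin49°) = (2.6242, 3.0188)
|BD| = 7.0543
circle(B,9.00) ∩ circle(D,8.00): a=4.7321, h=7.6555
  candidates: C₊=(10.1773,7.9129) cross=54.005; C₋=(3.6250,-5.9253) cross=-54.005
  mode - wants cross < 0 → take C=(3.6250,-5.9253) (cross=-54.005)
ex = (C−B)/|BC| = (0.1112,-0.9938); ey = (0.9938,0.1112)
P = B + 1.08·ex + 2.75·ey = (5.4773,2.2513)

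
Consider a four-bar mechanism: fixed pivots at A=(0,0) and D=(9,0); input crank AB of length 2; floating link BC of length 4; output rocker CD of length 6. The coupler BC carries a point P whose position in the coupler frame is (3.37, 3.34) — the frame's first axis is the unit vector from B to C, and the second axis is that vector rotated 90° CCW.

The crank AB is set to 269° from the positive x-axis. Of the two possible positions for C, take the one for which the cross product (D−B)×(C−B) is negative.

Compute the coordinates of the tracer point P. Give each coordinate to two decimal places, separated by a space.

A=(0,0), D=(9.00,0)
B = A + 2.00·(cos269°, sin269°) = (-0.0349, -1.9997)
|BD| = 9.2536
circle(B,4.00) ∩ circle(D,6.00): a=3.5461, h=1.8507
  candidates: C₊=(3.0275,0.5736) cross=17.126; C₋=(3.8274,-3.0403) cross=-17.126
  mode - wants cross < 0 → take C=(3.8274,-3.0403) (cross=-17.126)
ex = (C−B)/|BC| = (0.9656,-0.2602); ey = (0.2602,0.9656)
P = B + 3.37·ex + 3.34·ey = (4.0880,0.3485)

4.09 0.35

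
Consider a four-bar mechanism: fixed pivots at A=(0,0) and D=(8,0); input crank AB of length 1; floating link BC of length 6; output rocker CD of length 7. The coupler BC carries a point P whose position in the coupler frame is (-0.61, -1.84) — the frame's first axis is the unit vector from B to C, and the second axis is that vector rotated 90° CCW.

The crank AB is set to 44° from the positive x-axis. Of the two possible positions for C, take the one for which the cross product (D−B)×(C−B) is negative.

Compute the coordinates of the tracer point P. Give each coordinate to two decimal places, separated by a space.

A=(0,0), D=(8.00,0)
B = A + 1.00·(cos44°, sin44°) = (0.7193, 0.6947)
|BD| = 7.3137
circle(B,6.00) ∩ circle(D,7.00): a=2.7681, h=5.3233
  candidates: C₊=(3.9806,5.7310) cross=38.933; C₋=(2.9693,-4.8675) cross=-38.933
  mode - wants cross < 0 → take C=(2.9693,-4.8675) (cross=-38.933)
ex = (C−B)/|BC| = (0.3750,-0.9270); ey = (0.9270,0.3750)
P = B + -0.61·ex + -1.84·ey = (-1.2151,0.5701)

-1.22 0.57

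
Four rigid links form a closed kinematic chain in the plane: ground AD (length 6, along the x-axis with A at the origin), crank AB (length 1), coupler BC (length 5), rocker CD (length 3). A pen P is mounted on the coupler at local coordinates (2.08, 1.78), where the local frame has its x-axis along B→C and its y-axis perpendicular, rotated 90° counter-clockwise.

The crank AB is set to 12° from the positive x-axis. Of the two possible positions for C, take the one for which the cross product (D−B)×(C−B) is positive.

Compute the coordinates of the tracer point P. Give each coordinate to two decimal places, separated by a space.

1.78 2.83

A=(0,0), D=(6.00,0)
B = A + 1.00·(cos12°, sin12°) = (0.9781, 0.2079)
|BD| = 5.0262
circle(B,5.00) ∩ circle(D,3.00): a=4.1048, h=2.8550
  candidates: C₊=(5.1975,2.8907) cross=14.350; C₋=(4.9613,-2.8144) cross=-14.350
  mode + wants cross > 0 → take C=(5.1975,2.8907) (cross=14.350)
ex = (C−B)/|BC| = (0.8439,0.5366); ey = (-0.5366,0.8439)
P = B + 2.08·ex + 1.78·ey = (1.7783,2.8260)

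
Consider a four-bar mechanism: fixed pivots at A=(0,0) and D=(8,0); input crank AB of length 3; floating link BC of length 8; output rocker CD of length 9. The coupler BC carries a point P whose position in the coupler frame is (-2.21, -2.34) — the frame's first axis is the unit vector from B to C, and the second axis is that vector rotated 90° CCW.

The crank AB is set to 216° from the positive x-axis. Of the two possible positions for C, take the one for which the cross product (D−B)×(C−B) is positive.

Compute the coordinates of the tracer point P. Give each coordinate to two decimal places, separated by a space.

-1.21 -4.74

A=(0,0), D=(8.00,0)
B = A + 3.00·(cos216°, sin216°) = (-2.4271, -1.7634)
|BD| = 10.5751
circle(B,8.00) ∩ circle(D,9.00): a=4.4838, h=6.6254
  candidates: C₊=(0.8892,5.5169) cross=70.064; C₋=(3.0987,-7.5483) cross=-70.064
  mode + wants cross > 0 → take C=(0.8892,5.5169) (cross=70.064)
ex = (C−B)/|BC| = (0.4145,0.9100); ey = (-0.9100,0.4145)
P = B + -2.21·ex + -2.34·ey = (-1.2137,-4.7445)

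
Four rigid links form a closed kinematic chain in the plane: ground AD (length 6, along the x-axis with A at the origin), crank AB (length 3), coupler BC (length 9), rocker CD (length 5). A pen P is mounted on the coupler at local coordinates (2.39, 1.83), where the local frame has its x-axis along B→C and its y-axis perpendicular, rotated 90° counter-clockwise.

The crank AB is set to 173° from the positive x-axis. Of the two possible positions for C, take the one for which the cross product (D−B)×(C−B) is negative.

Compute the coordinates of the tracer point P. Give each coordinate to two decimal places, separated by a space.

0.03 0.51

A=(0,0), D=(6.00,0)
B = A + 3.00·(cos173°, sin173°) = (-2.9776, 0.3656)
|BD| = 8.9851
circle(B,9.00) ∩ circle(D,5.00): a=7.6088, h=4.8069
  candidates: C₊=(4.8205,4.8589) cross=43.190; C₋=(4.4293,-4.7469) cross=-43.190
  mode - wants cross < 0 → take C=(4.4293,-4.7469) (cross=-43.190)
ex = (C−B)/|BC| = (0.8230,-0.5681); ey = (0.5681,0.8230)
P = B + 2.39·ex + 1.83·ey = (0.0288,0.5140)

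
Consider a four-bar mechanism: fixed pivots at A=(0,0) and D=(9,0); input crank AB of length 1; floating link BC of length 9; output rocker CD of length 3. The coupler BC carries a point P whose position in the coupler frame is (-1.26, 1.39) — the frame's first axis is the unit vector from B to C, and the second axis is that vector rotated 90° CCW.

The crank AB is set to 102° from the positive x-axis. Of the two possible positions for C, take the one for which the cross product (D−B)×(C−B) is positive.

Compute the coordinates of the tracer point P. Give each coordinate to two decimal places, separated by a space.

-1.74 2.06

A=(0,0), D=(9.00,0)
B = A + 1.00·(cos102°, sin102°) = (-0.2079, 0.9781)
|BD| = 9.2597
circle(B,9.00) ∩ circle(D,3.00): a=8.5177, h=2.9068
  candidates: C₊=(8.5692,2.9689) cross=26.916; C₋=(7.9550,-2.8121) cross=-26.916
  mode + wants cross > 0 → take C=(8.5692,2.9689) (cross=26.916)
ex = (C−B)/|BC| = (0.9752,0.2212); ey = (-0.2212,0.9752)
P = B + -1.26·ex + 1.39·ey = (-1.7442,2.0550)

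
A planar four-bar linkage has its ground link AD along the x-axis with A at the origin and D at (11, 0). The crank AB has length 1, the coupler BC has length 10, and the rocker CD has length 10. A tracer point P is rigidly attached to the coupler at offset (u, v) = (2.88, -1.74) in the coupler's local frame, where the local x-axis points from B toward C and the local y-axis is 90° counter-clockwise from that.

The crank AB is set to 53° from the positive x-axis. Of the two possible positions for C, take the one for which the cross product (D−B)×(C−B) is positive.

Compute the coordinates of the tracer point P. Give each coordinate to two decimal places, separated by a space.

A=(0,0), D=(11.00,0)
B = A + 1.00·(cos53°, sin53°) = (0.6018, 0.7986)
|BD| = 10.4288
circle(B,10.00) ∩ circle(D,10.00): a=5.2144, h=8.5329
  candidates: C₊=(6.4544,8.9071) cross=88.988; C₋=(5.1475,-8.1085) cross=-88.988
  mode + wants cross > 0 → take C=(6.4544,8.9071) (cross=88.988)
ex = (C−B)/|BC| = (0.5853,0.8109); ey = (-0.8109,0.5853)
P = B + 2.88·ex + -1.74·ey = (3.6982,2.1155)

3.70 2.12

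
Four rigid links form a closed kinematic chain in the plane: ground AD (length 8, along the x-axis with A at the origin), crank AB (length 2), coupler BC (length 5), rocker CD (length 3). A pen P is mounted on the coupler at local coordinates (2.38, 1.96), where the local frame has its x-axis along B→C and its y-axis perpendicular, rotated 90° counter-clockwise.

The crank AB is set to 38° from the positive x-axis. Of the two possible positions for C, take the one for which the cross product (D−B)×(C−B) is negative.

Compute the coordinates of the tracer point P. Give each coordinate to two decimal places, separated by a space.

A=(0,0), D=(8.00,0)
B = A + 2.00·(cos38°, sin38°) = (1.5760, 1.2313)
|BD| = 6.5409
circle(B,5.00) ∩ circle(D,3.00): a=4.4935, h=2.1928
  candidates: C₊=(6.4020,2.5390) cross=14.343; C₋=(5.5764,-1.7681) cross=-14.343
  mode - wants cross < 0 → take C=(5.5764,-1.7681) (cross=-14.343)
ex = (C−B)/|BC| = (0.8001,-0.5999); ey = (0.5999,0.8001)
P = B + 2.38·ex + 1.96·ey = (4.6560,1.3717)

4.66 1.37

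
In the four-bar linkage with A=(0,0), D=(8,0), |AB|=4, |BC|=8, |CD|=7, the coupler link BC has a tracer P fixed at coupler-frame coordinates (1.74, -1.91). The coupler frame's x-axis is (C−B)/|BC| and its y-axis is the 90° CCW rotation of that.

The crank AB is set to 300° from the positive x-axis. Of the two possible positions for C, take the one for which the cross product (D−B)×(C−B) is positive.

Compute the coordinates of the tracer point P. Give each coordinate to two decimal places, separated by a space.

4.04 -1.88

A=(0,0), D=(8.00,0)
B = A + 4.00·(cos300°, sin300°) = (2.0000, -3.4641)
|BD| = 6.9282
circle(B,8.00) ∩ circle(D,7.00): a=4.5466, h=6.5824
  candidates: C₊=(2.6463,4.5097) cross=45.604; C₋=(9.2287,-6.8913) cross=-45.604
  mode + wants cross > 0 → take C=(2.6463,4.5097) (cross=45.604)
ex = (C−B)/|BC| = (0.0808,0.9967); ey = (-0.9967,0.0808)
P = B + 1.74·ex + -1.91·ey = (4.0443,-1.8841)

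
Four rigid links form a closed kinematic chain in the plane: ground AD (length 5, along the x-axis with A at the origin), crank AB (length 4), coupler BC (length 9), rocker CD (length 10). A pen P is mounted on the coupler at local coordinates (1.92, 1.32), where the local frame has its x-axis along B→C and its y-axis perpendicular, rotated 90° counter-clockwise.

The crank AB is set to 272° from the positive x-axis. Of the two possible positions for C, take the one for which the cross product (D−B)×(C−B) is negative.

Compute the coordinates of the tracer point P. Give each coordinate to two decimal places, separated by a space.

A=(0,0), D=(5.00,0)
B = A + 4.00·(cos272°, sin272°) = (0.1396, -3.9976)
|BD| = 6.2932
circle(B,9.00) ∩ circle(D,10.00): a=1.6370, h=8.8499
  candidates: C₊=(-4.2177,3.8773) cross=55.694; C₋=(7.0255,-9.7927) cross=-55.694
  mode - wants cross < 0 → take C=(7.0255,-9.7927) (cross=-55.694)
ex = (C−B)/|BC| = (0.7651,-0.6439); ey = (0.6439,0.7651)
P = B + 1.92·ex + 1.32·ey = (2.4586,-4.2239)

2.46 -4.22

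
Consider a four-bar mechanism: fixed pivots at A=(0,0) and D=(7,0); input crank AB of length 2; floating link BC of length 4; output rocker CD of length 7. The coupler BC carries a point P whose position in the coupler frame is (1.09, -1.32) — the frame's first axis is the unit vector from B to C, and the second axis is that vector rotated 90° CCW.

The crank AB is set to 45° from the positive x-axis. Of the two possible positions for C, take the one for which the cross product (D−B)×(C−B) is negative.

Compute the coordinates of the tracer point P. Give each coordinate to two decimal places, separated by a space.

A=(0,0), D=(7.00,0)
B = A + 2.00·(cos45°, sin45°) = (1.4142, 1.4142)
|BD| = 5.7620
circle(B,4.00) ∩ circle(D,7.00): a=0.0174, h=4.0000
  candidates: C₊=(2.4129,5.2875) cross=23.048; C₋=(0.4494,-2.4677) cross=-23.048
  mode - wants cross < 0 → take C=(0.4494,-2.4677) (cross=-23.048)
ex = (C−B)/|BC| = (-0.2412,-0.9705); ey = (0.9705,-0.2412)
P = B + 1.09·ex + -1.32·ey = (-0.1297,0.6748)

-0.13 0.67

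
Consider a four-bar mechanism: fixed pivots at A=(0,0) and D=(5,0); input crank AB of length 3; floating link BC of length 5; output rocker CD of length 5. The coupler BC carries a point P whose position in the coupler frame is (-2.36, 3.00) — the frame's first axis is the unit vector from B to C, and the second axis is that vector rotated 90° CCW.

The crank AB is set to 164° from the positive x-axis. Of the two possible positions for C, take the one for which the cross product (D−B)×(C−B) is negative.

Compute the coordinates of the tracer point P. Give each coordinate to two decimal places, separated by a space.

A=(0,0), D=(5.00,0)
B = A + 3.00·(cos164°, sin164°) = (-2.8838, 0.8269)
|BD| = 7.9270
circle(B,5.00) ∩ circle(D,5.00): a=3.9635, h=3.0480
  candidates: C₊=(1.3761,3.4449) cross=24.162; C₋=(0.7401,-2.6180) cross=-24.162
  mode - wants cross < 0 → take C=(0.7401,-2.6180) (cross=-24.162)
ex = (C−B)/|BC| = (0.7248,-0.6890); ey = (0.6890,0.7248)
P = B + -2.36·ex + 3.00·ey = (-2.5274,4.6272)

-2.53 4.63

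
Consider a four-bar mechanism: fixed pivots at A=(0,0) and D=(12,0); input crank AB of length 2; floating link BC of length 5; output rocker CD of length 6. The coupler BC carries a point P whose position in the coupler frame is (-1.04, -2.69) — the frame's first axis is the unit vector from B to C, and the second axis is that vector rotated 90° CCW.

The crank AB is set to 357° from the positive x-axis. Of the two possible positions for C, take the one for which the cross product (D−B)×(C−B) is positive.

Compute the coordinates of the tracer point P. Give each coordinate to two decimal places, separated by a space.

2.33 -2.97

A=(0,0), D=(12.00,0)
B = A + 2.00·(cos357°, sin357°) = (1.9973, -0.1047)
|BD| = 10.0033
circle(B,5.00) ∩ circle(D,6.00): a=4.4518, h=2.2762
  candidates: C₊=(6.4250,2.2180) cross=22.770; C₋=(6.4727,-2.3342) cross=-22.770
  mode + wants cross > 0 → take C=(6.4250,2.2180) (cross=22.770)
ex = (C−B)/|BC| = (0.8856,0.4645); ey = (-0.4645,0.8856)
P = B + -1.04·ex + -2.69·ey = (2.3259,-2.9699)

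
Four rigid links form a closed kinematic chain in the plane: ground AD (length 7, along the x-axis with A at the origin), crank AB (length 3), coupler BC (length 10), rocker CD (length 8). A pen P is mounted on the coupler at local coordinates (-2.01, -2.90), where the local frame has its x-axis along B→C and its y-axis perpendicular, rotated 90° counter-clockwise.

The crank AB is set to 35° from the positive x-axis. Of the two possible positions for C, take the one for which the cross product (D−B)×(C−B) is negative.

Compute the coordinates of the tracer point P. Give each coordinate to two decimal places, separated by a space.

-0.91 2.79

A=(0,0), D=(7.00,0)
B = A + 3.00·(cos35°, sin35°) = (2.4575, 1.7207)
|BD| = 4.8575
circle(B,10.00) ∩ circle(D,8.00): a=6.1344, h=7.8975
  candidates: C₊=(10.9916,6.9330) cross=38.362; C₋=(5.3964,-7.8376) cross=-38.362
  mode - wants cross < 0 → take C=(5.3964,-7.8376) (cross=-38.362)
ex = (C−B)/|BC| = (0.2939,-0.9558); ey = (0.9558,0.2939)
P = B + -2.01·ex + -2.90·ey = (-0.9052,2.7897)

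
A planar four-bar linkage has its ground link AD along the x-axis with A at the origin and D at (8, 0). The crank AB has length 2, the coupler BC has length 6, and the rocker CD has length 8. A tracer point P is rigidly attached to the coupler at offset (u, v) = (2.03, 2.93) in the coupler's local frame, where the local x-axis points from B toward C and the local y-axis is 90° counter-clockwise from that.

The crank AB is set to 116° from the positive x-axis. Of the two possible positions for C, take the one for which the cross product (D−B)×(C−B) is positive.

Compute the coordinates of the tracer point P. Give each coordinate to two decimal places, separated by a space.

-1.74 5.26

A=(0,0), D=(8.00,0)
B = A + 2.00·(cos116°, sin116°) = (-0.8767, 1.7976)
|BD| = 9.0569
circle(B,6.00) ∩ circle(D,8.00): a=2.9827, h=5.2061
  candidates: C₊=(3.0799,6.3081) cross=47.151; C₋=(1.0133,-3.8969) cross=-47.151
  mode + wants cross > 0 → take C=(3.0799,6.3081) (cross=47.151)
ex = (C−B)/|BC| = (0.6594,0.7518); ey = (-0.7518,0.6594)
P = B + 2.03·ex + 2.93·ey = (-1.7407,5.2558)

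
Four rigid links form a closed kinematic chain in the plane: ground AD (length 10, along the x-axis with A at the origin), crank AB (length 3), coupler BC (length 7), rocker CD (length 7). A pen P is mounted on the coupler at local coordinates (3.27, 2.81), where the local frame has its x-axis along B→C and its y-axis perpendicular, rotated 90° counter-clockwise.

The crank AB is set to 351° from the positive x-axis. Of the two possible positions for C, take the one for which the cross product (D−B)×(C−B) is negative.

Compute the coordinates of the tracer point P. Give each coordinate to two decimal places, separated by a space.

7.12 -1.60

A=(0,0), D=(10.00,0)
B = A + 3.00·(cos351°, sin351°) = (2.9631, -0.4693)
|BD| = 7.0526
circle(B,7.00) ∩ circle(D,7.00): a=3.5263, h=6.0469
  candidates: C₊=(6.0791,5.7989) cross=42.646; C₋=(6.8839,-6.2682) cross=-42.646
  mode - wants cross < 0 → take C=(6.8839,-6.2682) (cross=-42.646)
ex = (C−B)/|BC| = (0.5601,-0.8284); ey = (0.8284,0.5601)
P = B + 3.27·ex + 2.81·ey = (7.1225,-1.6043)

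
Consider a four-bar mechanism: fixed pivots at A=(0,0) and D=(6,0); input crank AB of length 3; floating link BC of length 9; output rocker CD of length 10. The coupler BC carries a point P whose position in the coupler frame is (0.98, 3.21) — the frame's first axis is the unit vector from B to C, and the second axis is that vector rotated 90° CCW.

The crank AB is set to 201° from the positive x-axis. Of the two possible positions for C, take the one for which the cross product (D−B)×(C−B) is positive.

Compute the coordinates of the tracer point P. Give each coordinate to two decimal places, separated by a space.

A=(0,0), D=(6.00,0)
B = A + 3.00·(cos201°, sin201°) = (-2.8007, -1.0751)
|BD| = 8.8662
circle(B,9.00) ∩ circle(D,10.00): a=3.3616, h=8.3486
  candidates: C₊=(-0.4763,7.6195) cross=74.020; C₋=(1.5484,-8.9545) cross=-74.020
  mode + wants cross > 0 → take C=(-0.4763,7.6195) (cross=74.020)
ex = (C−B)/|BC| = (0.2583,0.9661); ey = (-0.9661,0.2583)
P = B + 0.98·ex + 3.21·ey = (-5.6487,0.7007)

-5.65 0.70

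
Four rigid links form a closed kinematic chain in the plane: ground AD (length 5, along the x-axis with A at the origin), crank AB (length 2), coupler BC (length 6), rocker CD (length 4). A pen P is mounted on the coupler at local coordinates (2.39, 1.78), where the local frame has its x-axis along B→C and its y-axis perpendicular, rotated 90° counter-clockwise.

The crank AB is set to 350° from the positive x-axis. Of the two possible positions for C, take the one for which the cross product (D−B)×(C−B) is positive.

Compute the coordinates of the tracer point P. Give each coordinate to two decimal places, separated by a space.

2.49 2.59

A=(0,0), D=(5.00,0)
B = A + 2.00·(cos350°, sin350°) = (1.9696, -0.3473)
|BD| = 3.0502
circle(B,6.00) ∩ circle(D,4.00): a=4.8036, h=3.5952
  candidates: C₊=(6.3326,3.7715) cross=10.966; C₋=(7.1513,-3.3722) cross=-10.966
  mode + wants cross > 0 → take C=(6.3326,3.7715) (cross=10.966)
ex = (C−B)/|BC| = (0.7272,0.6865); ey = (-0.6865,0.7272)
P = B + 2.39·ex + 1.78·ey = (2.4856,2.5877)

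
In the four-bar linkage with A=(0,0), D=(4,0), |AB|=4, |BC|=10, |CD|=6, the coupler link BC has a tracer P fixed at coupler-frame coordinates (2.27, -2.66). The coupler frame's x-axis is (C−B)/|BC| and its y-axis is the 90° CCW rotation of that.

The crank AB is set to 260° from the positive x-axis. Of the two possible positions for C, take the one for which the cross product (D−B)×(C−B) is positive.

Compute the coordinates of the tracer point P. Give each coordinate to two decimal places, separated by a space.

A=(0,0), D=(4.00,0)
B = A + 4.00·(cos260°, sin260°) = (-0.6946, -3.9392)
|BD| = 6.1284
circle(B,10.00) ∩ circle(D,6.00): a=8.2858, h=5.5987
  candidates: C₊=(2.0539,5.6756) cross=34.311; C₋=(9.2515,-2.9021) cross=-34.311
  mode + wants cross > 0 → take C=(2.0539,5.6756) (cross=34.311)
ex = (C−B)/|BC| = (0.2749,0.9615); ey = (-0.9615,0.2749)
P = B + 2.27·ex + -2.66·ey = (2.4869,-2.4878)

2.49 -2.49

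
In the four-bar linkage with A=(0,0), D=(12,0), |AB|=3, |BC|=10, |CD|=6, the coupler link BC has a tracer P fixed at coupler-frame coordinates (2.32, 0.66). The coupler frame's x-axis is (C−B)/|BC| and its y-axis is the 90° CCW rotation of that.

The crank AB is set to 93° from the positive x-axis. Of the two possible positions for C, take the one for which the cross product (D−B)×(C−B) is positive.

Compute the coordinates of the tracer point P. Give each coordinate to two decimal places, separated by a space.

A=(0,0), D=(12.00,0)
B = A + 3.00·(cos93°, sin93°) = (-0.1570, 2.9959)
|BD| = 12.5207
circle(B,10.00) ∩ circle(D,6.00): a=8.8161, h=4.7197
  candidates: C₊=(9.5323,5.4691) cross=59.095; C₋=(7.2737,-3.6962) cross=-59.095
  mode + wants cross > 0 → take C=(9.5323,5.4691) (cross=59.095)
ex = (C−B)/|BC| = (0.9689,0.2473); ey = (-0.2473,0.9689)
P = B + 2.32·ex + 0.66·ey = (1.9277,4.2092)

1.93 4.21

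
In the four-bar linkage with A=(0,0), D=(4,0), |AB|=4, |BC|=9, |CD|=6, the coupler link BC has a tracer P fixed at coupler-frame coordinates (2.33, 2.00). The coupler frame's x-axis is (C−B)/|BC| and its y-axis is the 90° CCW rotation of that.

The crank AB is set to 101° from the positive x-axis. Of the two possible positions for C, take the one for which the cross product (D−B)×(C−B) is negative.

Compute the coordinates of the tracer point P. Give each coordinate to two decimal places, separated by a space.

A=(0,0), D=(4.00,0)
B = A + 4.00·(cos101°, sin101°) = (-0.7632, 3.9265)
|BD| = 6.1730
circle(B,9.00) ∩ circle(D,6.00): a=6.7314, h=5.9740
  candidates: C₊=(8.2308,4.2545) cross=36.877; C₋=(0.6310,-4.9648) cross=-36.877
  mode - wants cross < 0 → take C=(0.6310,-4.9648) (cross=-36.877)
ex = (C−B)/|BC| = (0.1549,-0.9879); ey = (0.9879,0.1549)
P = B + 2.33·ex + 2.00·ey = (1.5736,1.9345)

1.57 1.93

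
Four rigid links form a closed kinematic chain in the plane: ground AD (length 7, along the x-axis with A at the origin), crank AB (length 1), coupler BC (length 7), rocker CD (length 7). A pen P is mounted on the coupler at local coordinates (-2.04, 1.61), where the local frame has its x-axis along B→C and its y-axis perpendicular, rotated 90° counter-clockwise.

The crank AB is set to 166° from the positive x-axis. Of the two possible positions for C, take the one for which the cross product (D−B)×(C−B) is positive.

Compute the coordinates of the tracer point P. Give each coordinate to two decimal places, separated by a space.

-3.48 -0.44

A=(0,0), D=(7.00,0)
B = A + 1.00·(cos166°, sin166°) = (-0.9703, 0.2419)
|BD| = 7.9740
circle(B,7.00) ∩ circle(D,7.00): a=3.9870, h=5.7536
  candidates: C₊=(3.1894,5.8719) cross=45.879; C₋=(2.8403,-5.6300) cross=-45.879
  mode + wants cross > 0 → take C=(3.1894,5.8719) (cross=45.879)
ex = (C−B)/|BC| = (0.5942,0.8043); ey = (-0.8043,0.5942)
P = B + -2.04·ex + 1.61·ey = (-3.4775,-0.4421)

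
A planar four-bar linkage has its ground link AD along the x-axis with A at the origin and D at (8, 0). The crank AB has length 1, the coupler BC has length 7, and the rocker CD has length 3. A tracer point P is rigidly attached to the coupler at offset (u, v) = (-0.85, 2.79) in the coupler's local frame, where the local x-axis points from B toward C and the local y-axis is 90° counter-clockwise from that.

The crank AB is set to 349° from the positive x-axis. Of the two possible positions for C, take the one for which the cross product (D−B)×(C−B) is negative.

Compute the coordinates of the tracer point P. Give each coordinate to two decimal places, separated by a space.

A=(0,0), D=(8.00,0)
B = A + 1.00·(cos349°, sin349°) = (0.9816, -0.1908)
|BD| = 7.0210
circle(B,7.00) ∩ circle(D,3.00): a=6.3591, h=2.9261
  candidates: C₊=(7.2589,2.9070) cross=20.544; C₋=(7.4179,-2.9430) cross=-20.544
  mode - wants cross < 0 → take C=(7.4179,-2.9430) (cross=-20.544)
ex = (C−B)/|BC| = (0.9195,-0.3932); ey = (0.3932,0.9195)
P = B + -0.85·ex + 2.79·ey = (1.2970,2.7087)

1.30 2.71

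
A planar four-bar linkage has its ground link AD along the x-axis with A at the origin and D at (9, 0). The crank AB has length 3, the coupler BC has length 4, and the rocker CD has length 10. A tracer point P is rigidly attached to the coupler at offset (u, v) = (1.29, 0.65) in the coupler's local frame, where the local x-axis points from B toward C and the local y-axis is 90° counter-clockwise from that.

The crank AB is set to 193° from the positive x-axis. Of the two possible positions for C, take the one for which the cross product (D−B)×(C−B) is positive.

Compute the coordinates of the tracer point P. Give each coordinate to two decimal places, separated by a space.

-2.73 0.76

A=(0,0), D=(9.00,0)
B = A + 3.00·(cos193°, sin193°) = (-2.9231, -0.6749)
|BD| = 11.9422
circle(B,4.00) ∩ circle(D,10.00): a=2.4542, h=3.1587
  candidates: C₊=(-0.6514,2.6174) cross=37.721; C₋=(-0.2944,-3.6898) cross=-37.721
  mode + wants cross > 0 → take C=(-0.6514,2.6174) (cross=37.721)
ex = (C−B)/|BC| = (0.5679,0.8231); ey = (-0.8231,0.5679)
P = B + 1.29·ex + 0.65·ey = (-2.7255,0.7561)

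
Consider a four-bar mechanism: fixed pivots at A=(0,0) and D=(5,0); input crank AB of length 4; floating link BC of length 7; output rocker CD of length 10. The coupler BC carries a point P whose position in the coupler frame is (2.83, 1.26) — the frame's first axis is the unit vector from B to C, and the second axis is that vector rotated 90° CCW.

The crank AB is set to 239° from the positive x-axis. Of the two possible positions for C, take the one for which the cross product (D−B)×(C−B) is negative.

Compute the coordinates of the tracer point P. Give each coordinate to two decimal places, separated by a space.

0.49 -5.19

A=(0,0), D=(5.00,0)
B = A + 4.00·(cos239°, sin239°) = (-2.0602, -3.4287)
|BD| = 7.8487
circle(B,7.00) ∩ circle(D,10.00): a=0.6754, h=6.9673
  candidates: C₊=(-4.4963,3.1337) cross=54.684; C₋=(1.5910,-9.4010) cross=-54.684
  mode - wants cross < 0 → take C=(1.5910,-9.4010) (cross=-54.684)
ex = (C−B)/|BC| = (0.5216,-0.8532); ey = (0.8532,0.5216)
P = B + 2.83·ex + 1.26·ey = (0.4910,-5.1860)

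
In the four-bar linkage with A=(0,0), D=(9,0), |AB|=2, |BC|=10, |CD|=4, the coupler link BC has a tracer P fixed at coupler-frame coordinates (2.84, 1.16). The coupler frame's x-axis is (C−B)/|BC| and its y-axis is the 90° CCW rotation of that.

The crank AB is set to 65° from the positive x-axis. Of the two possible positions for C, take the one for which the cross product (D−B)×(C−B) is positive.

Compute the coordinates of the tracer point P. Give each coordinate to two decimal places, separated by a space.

3.43 3.47

A=(0,0), D=(9.00,0)
B = A + 2.00·(cos65°, sin65°) = (0.8452, 1.8126)
|BD| = 8.3538
circle(B,10.00) ∩ circle(D,4.00): a=9.2046, h=3.9085
  candidates: C₊=(10.6786,3.6308) cross=32.651; C₋=(8.9824,-4.0000) cross=-32.651
  mode + wants cross > 0 → take C=(10.6786,3.6308) (cross=32.651)
ex = (C−B)/|BC| = (0.9833,0.1818); ey = (-0.1818,0.9833)
P = B + 2.84·ex + 1.16·ey = (3.4270,3.4696)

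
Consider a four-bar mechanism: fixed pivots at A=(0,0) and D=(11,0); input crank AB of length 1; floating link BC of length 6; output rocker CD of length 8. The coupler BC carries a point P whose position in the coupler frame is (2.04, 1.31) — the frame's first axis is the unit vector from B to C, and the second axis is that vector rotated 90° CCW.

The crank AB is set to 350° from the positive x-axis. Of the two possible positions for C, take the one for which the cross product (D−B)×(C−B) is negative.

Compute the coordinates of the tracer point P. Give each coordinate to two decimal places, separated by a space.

A=(0,0), D=(11.00,0)
B = A + 1.00·(cos350°, sin350°) = (0.9848, -0.1736)
|BD| = 10.0167
circle(B,6.00) ∩ circle(D,8.00): a=3.6107, h=4.7920
  candidates: C₊=(4.5119,4.6802) cross=48.000; C₋=(4.6780,-4.9023) cross=-48.000
  mode - wants cross < 0 → take C=(4.6780,-4.9023) (cross=-48.000)
ex = (C−B)/|BC| = (0.6155,-0.7881); ey = (0.7881,0.6155)
P = B + 2.04·ex + 1.31·ey = (3.2729,-0.9750)

3.27 -0.98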